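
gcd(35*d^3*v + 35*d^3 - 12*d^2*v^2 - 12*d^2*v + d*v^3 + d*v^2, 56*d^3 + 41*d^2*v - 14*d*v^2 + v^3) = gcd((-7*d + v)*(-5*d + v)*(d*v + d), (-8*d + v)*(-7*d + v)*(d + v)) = -7*d + v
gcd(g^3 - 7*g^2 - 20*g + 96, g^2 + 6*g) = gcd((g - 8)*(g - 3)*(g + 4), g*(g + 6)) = 1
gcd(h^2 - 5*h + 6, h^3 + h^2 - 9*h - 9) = h - 3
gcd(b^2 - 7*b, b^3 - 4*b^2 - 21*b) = b^2 - 7*b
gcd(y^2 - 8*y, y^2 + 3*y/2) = y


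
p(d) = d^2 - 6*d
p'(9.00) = 12.00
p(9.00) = 27.00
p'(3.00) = 0.00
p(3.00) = -9.00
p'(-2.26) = -10.52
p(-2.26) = 18.67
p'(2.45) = -1.10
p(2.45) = -8.70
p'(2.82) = -0.36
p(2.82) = -8.97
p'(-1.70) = -9.40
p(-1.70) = 13.09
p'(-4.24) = -14.48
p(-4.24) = 43.42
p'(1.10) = -3.80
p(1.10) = -5.39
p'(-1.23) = -8.46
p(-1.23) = 8.89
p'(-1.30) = -8.60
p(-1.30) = 9.49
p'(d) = 2*d - 6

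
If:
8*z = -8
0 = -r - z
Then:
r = 1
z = -1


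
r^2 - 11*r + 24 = (r - 8)*(r - 3)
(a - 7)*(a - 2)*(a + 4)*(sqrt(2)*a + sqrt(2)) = sqrt(2)*a^4 - 4*sqrt(2)*a^3 - 27*sqrt(2)*a^2 + 34*sqrt(2)*a + 56*sqrt(2)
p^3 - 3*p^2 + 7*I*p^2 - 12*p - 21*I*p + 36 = (p - 3)*(p + 3*I)*(p + 4*I)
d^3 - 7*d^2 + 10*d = d*(d - 5)*(d - 2)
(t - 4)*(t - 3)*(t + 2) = t^3 - 5*t^2 - 2*t + 24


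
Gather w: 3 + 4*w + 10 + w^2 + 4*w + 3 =w^2 + 8*w + 16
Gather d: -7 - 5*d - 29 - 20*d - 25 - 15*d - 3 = -40*d - 64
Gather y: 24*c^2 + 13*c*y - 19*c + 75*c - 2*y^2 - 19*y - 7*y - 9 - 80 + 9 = 24*c^2 + 56*c - 2*y^2 + y*(13*c - 26) - 80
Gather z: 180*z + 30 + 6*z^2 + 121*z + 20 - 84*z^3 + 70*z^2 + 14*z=-84*z^3 + 76*z^2 + 315*z + 50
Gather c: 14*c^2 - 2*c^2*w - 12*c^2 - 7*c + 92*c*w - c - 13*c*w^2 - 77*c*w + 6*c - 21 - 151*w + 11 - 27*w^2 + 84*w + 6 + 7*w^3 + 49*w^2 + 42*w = c^2*(2 - 2*w) + c*(-13*w^2 + 15*w - 2) + 7*w^3 + 22*w^2 - 25*w - 4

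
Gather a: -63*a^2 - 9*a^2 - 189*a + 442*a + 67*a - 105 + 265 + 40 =-72*a^2 + 320*a + 200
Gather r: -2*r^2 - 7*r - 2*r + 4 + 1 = -2*r^2 - 9*r + 5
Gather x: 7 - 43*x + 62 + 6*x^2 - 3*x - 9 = 6*x^2 - 46*x + 60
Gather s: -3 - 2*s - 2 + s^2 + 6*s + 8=s^2 + 4*s + 3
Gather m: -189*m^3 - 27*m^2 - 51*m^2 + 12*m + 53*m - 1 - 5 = -189*m^3 - 78*m^2 + 65*m - 6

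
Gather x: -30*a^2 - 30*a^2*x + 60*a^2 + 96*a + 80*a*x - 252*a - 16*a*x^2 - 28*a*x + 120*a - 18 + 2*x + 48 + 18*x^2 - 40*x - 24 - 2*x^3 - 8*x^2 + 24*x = 30*a^2 - 36*a - 2*x^3 + x^2*(10 - 16*a) + x*(-30*a^2 + 52*a - 14) + 6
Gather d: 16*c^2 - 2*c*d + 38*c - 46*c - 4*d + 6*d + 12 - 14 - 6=16*c^2 - 8*c + d*(2 - 2*c) - 8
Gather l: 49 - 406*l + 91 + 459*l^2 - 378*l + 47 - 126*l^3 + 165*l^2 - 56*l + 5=-126*l^3 + 624*l^2 - 840*l + 192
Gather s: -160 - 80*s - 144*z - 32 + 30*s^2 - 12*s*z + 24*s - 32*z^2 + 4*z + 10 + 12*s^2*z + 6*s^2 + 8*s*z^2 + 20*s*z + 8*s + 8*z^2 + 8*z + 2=s^2*(12*z + 36) + s*(8*z^2 + 8*z - 48) - 24*z^2 - 132*z - 180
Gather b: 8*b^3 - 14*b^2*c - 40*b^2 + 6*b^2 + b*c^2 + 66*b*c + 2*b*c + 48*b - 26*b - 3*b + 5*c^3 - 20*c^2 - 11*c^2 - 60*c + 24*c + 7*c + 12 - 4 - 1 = 8*b^3 + b^2*(-14*c - 34) + b*(c^2 + 68*c + 19) + 5*c^3 - 31*c^2 - 29*c + 7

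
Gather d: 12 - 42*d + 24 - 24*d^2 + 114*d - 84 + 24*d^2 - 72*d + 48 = 0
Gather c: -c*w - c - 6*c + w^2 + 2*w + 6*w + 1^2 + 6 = c*(-w - 7) + w^2 + 8*w + 7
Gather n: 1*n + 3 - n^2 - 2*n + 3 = -n^2 - n + 6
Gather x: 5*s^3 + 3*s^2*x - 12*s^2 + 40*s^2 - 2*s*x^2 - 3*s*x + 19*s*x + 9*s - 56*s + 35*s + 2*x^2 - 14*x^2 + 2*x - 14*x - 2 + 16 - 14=5*s^3 + 28*s^2 - 12*s + x^2*(-2*s - 12) + x*(3*s^2 + 16*s - 12)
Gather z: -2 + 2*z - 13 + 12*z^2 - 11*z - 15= 12*z^2 - 9*z - 30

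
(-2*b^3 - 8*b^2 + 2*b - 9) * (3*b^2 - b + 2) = -6*b^5 - 22*b^4 + 10*b^3 - 45*b^2 + 13*b - 18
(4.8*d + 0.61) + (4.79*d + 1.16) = 9.59*d + 1.77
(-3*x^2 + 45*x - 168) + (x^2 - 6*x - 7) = -2*x^2 + 39*x - 175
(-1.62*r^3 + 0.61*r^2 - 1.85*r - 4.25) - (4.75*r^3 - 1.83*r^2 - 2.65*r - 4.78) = -6.37*r^3 + 2.44*r^2 + 0.8*r + 0.53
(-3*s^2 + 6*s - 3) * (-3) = 9*s^2 - 18*s + 9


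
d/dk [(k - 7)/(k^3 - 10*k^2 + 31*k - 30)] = (k^3 - 10*k^2 + 31*k - (k - 7)*(3*k^2 - 20*k + 31) - 30)/(k^3 - 10*k^2 + 31*k - 30)^2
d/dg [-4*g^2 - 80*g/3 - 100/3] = -8*g - 80/3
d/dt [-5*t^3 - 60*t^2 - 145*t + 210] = -15*t^2 - 120*t - 145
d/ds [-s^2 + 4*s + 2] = 4 - 2*s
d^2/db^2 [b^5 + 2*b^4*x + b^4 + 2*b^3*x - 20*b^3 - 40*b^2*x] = 20*b^3 + 24*b^2*x + 12*b^2 + 12*b*x - 120*b - 80*x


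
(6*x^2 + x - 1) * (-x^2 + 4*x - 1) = -6*x^4 + 23*x^3 - x^2 - 5*x + 1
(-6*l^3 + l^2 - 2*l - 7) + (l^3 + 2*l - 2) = -5*l^3 + l^2 - 9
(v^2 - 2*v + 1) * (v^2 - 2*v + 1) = v^4 - 4*v^3 + 6*v^2 - 4*v + 1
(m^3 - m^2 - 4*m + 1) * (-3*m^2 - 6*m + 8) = -3*m^5 - 3*m^4 + 26*m^3 + 13*m^2 - 38*m + 8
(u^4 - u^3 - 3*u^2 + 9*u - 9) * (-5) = -5*u^4 + 5*u^3 + 15*u^2 - 45*u + 45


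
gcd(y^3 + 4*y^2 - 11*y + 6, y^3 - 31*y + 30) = y^2 + 5*y - 6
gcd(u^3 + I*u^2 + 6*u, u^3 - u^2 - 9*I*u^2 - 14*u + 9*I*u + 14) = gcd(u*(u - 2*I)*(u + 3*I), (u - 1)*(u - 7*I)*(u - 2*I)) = u - 2*I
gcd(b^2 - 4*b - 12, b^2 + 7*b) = 1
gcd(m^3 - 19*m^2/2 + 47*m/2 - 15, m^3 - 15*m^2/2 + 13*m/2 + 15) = m^2 - 17*m/2 + 15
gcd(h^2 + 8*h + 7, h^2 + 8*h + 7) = h^2 + 8*h + 7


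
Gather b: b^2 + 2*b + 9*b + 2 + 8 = b^2 + 11*b + 10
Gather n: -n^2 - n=-n^2 - n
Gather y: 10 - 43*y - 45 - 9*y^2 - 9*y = -9*y^2 - 52*y - 35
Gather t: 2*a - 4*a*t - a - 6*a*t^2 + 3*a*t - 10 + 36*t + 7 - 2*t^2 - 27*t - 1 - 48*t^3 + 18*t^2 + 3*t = a - 48*t^3 + t^2*(16 - 6*a) + t*(12 - a) - 4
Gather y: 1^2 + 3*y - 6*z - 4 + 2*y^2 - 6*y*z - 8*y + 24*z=2*y^2 + y*(-6*z - 5) + 18*z - 3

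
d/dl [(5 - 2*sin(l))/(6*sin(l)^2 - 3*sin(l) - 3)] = (4*sin(l)^2 - 20*sin(l) + 7)*cos(l)/(3*(sin(l) - 1)^2*(2*sin(l) + 1)^2)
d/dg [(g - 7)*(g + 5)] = 2*g - 2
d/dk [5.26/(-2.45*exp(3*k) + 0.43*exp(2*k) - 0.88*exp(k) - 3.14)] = (38.661*exp(2*k) - 4.5236*exp(k) + 4.6288)*exp(k)/(2.45*exp(3*k) - 0.43*exp(2*k) + 0.88*exp(k) + 3.14)^2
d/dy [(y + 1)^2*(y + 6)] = (y + 1)*(3*y + 13)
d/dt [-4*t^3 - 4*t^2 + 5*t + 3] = -12*t^2 - 8*t + 5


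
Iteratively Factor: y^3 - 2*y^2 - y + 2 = (y - 2)*(y^2 - 1) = (y - 2)*(y + 1)*(y - 1)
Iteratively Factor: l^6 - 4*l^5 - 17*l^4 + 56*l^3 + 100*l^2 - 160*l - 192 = (l + 3)*(l^5 - 7*l^4 + 4*l^3 + 44*l^2 - 32*l - 64) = (l - 4)*(l + 3)*(l^4 - 3*l^3 - 8*l^2 + 12*l + 16) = (l - 4)*(l + 2)*(l + 3)*(l^3 - 5*l^2 + 2*l + 8) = (l - 4)*(l + 1)*(l + 2)*(l + 3)*(l^2 - 6*l + 8) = (l - 4)*(l - 2)*(l + 1)*(l + 2)*(l + 3)*(l - 4)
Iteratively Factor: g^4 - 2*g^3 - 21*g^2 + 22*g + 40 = (g + 1)*(g^3 - 3*g^2 - 18*g + 40) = (g + 1)*(g + 4)*(g^2 - 7*g + 10) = (g - 2)*(g + 1)*(g + 4)*(g - 5)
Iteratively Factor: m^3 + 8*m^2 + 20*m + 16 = (m + 2)*(m^2 + 6*m + 8) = (m + 2)^2*(m + 4)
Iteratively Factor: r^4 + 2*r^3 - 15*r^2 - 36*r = (r - 4)*(r^3 + 6*r^2 + 9*r) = r*(r - 4)*(r^2 + 6*r + 9) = r*(r - 4)*(r + 3)*(r + 3)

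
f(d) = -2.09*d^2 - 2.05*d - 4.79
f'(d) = -4.18*d - 2.05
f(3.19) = -32.60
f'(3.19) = -15.38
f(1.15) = -9.91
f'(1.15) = -6.86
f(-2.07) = -9.50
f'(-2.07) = 6.60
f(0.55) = -6.55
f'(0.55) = -4.35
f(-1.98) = -8.92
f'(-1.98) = 6.23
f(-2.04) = -9.31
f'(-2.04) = 6.48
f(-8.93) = -153.15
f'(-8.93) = 35.28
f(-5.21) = -50.84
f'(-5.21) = 19.73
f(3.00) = -29.75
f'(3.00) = -14.59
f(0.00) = -4.79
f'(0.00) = -2.05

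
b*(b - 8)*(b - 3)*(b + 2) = b^4 - 9*b^3 + 2*b^2 + 48*b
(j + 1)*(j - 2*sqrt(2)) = j^2 - 2*sqrt(2)*j + j - 2*sqrt(2)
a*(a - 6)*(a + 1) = a^3 - 5*a^2 - 6*a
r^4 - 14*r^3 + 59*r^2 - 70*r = r*(r - 7)*(r - 5)*(r - 2)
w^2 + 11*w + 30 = (w + 5)*(w + 6)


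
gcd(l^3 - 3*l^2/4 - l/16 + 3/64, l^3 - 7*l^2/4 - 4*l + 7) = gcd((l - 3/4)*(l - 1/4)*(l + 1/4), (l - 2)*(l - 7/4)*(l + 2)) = 1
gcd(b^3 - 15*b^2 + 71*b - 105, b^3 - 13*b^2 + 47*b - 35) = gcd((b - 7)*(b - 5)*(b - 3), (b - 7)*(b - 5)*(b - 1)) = b^2 - 12*b + 35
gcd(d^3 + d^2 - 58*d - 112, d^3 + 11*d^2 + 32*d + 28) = d^2 + 9*d + 14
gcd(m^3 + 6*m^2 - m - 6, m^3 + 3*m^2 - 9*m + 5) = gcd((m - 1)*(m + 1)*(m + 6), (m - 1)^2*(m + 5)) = m - 1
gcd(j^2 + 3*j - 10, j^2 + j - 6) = j - 2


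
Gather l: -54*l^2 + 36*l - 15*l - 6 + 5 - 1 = -54*l^2 + 21*l - 2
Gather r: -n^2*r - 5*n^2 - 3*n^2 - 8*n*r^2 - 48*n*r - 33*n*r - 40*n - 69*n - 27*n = -8*n^2 - 8*n*r^2 - 136*n + r*(-n^2 - 81*n)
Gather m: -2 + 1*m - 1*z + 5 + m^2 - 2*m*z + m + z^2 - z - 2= m^2 + m*(2 - 2*z) + z^2 - 2*z + 1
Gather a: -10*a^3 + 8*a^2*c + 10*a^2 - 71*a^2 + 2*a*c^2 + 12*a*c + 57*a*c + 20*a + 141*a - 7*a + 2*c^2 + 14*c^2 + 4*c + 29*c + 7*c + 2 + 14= -10*a^3 + a^2*(8*c - 61) + a*(2*c^2 + 69*c + 154) + 16*c^2 + 40*c + 16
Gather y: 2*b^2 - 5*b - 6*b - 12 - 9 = 2*b^2 - 11*b - 21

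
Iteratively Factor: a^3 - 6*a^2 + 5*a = (a)*(a^2 - 6*a + 5) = a*(a - 1)*(a - 5)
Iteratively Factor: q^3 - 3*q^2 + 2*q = (q)*(q^2 - 3*q + 2) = q*(q - 2)*(q - 1)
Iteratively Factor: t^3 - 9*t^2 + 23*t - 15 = (t - 5)*(t^2 - 4*t + 3) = (t - 5)*(t - 1)*(t - 3)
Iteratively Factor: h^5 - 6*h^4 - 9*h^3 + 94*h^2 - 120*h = (h - 5)*(h^4 - h^3 - 14*h^2 + 24*h) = (h - 5)*(h + 4)*(h^3 - 5*h^2 + 6*h) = (h - 5)*(h - 3)*(h + 4)*(h^2 - 2*h) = (h - 5)*(h - 3)*(h - 2)*(h + 4)*(h)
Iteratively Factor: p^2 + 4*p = (p)*(p + 4)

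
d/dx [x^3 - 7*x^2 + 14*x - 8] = 3*x^2 - 14*x + 14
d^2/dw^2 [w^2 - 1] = 2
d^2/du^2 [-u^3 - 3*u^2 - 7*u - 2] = -6*u - 6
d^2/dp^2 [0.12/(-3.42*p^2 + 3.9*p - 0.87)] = (2.807136*p^2 - 3.20112*p - 0.12*(6.84*p - 3.9)*(13.68*p - 7.8) + 0.714096)/(3.42*p^2 - 3.9*p + 0.87)^3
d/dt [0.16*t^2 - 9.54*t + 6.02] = 0.32*t - 9.54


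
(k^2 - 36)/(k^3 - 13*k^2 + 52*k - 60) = (k + 6)/(k^2 - 7*k + 10)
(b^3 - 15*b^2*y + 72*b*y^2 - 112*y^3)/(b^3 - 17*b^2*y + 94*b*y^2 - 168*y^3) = (-b + 4*y)/(-b + 6*y)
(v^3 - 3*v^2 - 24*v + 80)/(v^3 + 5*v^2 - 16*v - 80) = (v - 4)/(v + 4)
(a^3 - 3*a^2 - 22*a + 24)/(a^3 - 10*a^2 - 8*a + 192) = (a - 1)/(a - 8)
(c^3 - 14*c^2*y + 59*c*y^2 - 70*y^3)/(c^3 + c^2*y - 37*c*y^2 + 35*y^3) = (-c^2 + 9*c*y - 14*y^2)/(-c^2 - 6*c*y + 7*y^2)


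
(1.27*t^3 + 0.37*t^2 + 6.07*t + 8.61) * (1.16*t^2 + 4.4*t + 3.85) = 1.4732*t^5 + 6.0172*t^4 + 13.5587*t^3 + 38.1201*t^2 + 61.2535*t + 33.1485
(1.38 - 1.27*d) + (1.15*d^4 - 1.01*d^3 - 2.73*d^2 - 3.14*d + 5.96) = 1.15*d^4 - 1.01*d^3 - 2.73*d^2 - 4.41*d + 7.34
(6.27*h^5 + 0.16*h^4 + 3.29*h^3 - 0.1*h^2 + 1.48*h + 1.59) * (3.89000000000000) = 24.3903*h^5 + 0.6224*h^4 + 12.7981*h^3 - 0.389*h^2 + 5.7572*h + 6.1851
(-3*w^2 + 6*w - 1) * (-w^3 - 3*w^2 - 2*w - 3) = 3*w^5 + 3*w^4 - 11*w^3 - 16*w + 3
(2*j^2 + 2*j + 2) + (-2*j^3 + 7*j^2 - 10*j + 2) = -2*j^3 + 9*j^2 - 8*j + 4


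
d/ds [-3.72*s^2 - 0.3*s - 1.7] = -7.44*s - 0.3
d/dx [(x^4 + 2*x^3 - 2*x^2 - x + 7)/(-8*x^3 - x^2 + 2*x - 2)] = (-8*x^6 - 2*x^5 - 12*x^4 - 16*x^3 + 151*x^2 + 22*x - 12)/(64*x^6 + 16*x^5 - 31*x^4 + 28*x^3 + 8*x^2 - 8*x + 4)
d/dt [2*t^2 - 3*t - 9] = 4*t - 3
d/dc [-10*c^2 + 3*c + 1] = 3 - 20*c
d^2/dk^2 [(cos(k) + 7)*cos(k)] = -7*cos(k) - 2*cos(2*k)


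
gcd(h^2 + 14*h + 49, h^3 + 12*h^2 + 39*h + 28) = h + 7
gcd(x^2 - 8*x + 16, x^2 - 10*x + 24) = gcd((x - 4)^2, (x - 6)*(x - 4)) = x - 4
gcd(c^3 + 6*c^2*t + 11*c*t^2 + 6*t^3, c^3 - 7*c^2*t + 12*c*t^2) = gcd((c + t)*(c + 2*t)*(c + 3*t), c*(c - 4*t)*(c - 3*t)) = 1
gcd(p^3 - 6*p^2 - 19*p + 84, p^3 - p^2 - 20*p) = p + 4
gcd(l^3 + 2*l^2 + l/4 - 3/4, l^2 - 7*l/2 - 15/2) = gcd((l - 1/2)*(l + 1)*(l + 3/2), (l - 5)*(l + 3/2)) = l + 3/2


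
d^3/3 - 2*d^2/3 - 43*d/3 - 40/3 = (d/3 + 1/3)*(d - 8)*(d + 5)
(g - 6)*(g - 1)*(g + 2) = g^3 - 5*g^2 - 8*g + 12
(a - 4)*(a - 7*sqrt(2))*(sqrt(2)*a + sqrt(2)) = sqrt(2)*a^3 - 14*a^2 - 3*sqrt(2)*a^2 - 4*sqrt(2)*a + 42*a + 56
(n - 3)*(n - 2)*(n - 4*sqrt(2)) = n^3 - 4*sqrt(2)*n^2 - 5*n^2 + 6*n + 20*sqrt(2)*n - 24*sqrt(2)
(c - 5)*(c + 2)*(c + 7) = c^3 + 4*c^2 - 31*c - 70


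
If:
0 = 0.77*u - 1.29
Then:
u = 1.68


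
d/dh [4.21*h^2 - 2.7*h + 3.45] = 8.42*h - 2.7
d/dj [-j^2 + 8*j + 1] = 8 - 2*j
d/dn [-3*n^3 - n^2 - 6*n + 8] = -9*n^2 - 2*n - 6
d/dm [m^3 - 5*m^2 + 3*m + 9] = 3*m^2 - 10*m + 3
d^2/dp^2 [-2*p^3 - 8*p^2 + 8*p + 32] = -12*p - 16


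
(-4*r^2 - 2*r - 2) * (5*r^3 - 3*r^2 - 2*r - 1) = -20*r^5 + 2*r^4 + 4*r^3 + 14*r^2 + 6*r + 2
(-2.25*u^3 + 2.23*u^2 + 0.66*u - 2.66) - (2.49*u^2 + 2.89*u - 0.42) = -2.25*u^3 - 0.26*u^2 - 2.23*u - 2.24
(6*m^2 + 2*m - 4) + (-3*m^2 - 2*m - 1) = 3*m^2 - 5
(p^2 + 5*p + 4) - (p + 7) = p^2 + 4*p - 3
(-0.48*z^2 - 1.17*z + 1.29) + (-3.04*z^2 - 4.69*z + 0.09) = -3.52*z^2 - 5.86*z + 1.38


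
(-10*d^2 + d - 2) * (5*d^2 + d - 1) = -50*d^4 - 5*d^3 + d^2 - 3*d + 2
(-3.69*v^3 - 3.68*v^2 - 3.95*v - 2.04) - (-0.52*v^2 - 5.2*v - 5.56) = -3.69*v^3 - 3.16*v^2 + 1.25*v + 3.52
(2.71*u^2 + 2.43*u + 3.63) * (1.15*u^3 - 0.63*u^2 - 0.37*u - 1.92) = 3.1165*u^5 + 1.0872*u^4 + 1.6409*u^3 - 8.3892*u^2 - 6.0087*u - 6.9696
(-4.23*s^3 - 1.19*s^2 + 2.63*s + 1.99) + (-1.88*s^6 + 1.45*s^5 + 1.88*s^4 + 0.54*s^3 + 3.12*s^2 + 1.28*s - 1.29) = -1.88*s^6 + 1.45*s^5 + 1.88*s^4 - 3.69*s^3 + 1.93*s^2 + 3.91*s + 0.7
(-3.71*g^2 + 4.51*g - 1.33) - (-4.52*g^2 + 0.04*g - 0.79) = 0.81*g^2 + 4.47*g - 0.54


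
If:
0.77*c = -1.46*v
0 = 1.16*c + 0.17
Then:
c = -0.15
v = 0.08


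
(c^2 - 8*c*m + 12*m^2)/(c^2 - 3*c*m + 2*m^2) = (c - 6*m)/(c - m)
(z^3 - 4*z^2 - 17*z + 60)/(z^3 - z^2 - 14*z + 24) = (z - 5)/(z - 2)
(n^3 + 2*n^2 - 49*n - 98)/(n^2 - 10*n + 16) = (n^3 + 2*n^2 - 49*n - 98)/(n^2 - 10*n + 16)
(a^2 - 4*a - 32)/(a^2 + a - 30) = (a^2 - 4*a - 32)/(a^2 + a - 30)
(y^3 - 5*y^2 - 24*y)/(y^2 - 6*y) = (y^2 - 5*y - 24)/(y - 6)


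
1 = 1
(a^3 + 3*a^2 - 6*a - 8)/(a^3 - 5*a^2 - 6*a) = (a^2 + 2*a - 8)/(a*(a - 6))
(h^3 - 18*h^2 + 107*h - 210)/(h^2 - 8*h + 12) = (h^2 - 12*h + 35)/(h - 2)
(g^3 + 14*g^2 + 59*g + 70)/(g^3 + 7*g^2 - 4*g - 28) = (g + 5)/(g - 2)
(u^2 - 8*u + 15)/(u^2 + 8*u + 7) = (u^2 - 8*u + 15)/(u^2 + 8*u + 7)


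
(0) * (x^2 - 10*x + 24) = 0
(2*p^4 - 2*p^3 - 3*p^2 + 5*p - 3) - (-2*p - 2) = 2*p^4 - 2*p^3 - 3*p^2 + 7*p - 1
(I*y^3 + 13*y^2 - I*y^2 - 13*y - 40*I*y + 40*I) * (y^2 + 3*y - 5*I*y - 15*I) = I*y^5 + 18*y^4 + 2*I*y^4 + 36*y^3 - 108*I*y^3 - 254*y^2 - 210*I*y^2 - 400*y + 315*I*y + 600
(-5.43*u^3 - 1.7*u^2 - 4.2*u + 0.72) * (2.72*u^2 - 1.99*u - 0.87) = -14.7696*u^5 + 6.1817*u^4 - 3.3169*u^3 + 11.7954*u^2 + 2.2212*u - 0.6264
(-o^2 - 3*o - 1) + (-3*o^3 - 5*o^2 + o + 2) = -3*o^3 - 6*o^2 - 2*o + 1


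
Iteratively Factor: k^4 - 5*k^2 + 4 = (k + 1)*(k^3 - k^2 - 4*k + 4) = (k - 2)*(k + 1)*(k^2 + k - 2) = (k - 2)*(k - 1)*(k + 1)*(k + 2)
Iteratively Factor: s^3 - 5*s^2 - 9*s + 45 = (s + 3)*(s^2 - 8*s + 15) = (s - 5)*(s + 3)*(s - 3)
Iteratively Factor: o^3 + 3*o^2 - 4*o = (o - 1)*(o^2 + 4*o) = o*(o - 1)*(o + 4)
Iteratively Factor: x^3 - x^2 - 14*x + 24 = (x + 4)*(x^2 - 5*x + 6) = (x - 2)*(x + 4)*(x - 3)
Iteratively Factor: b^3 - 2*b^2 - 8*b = (b - 4)*(b^2 + 2*b) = b*(b - 4)*(b + 2)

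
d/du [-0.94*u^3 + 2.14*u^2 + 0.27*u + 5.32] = -2.82*u^2 + 4.28*u + 0.27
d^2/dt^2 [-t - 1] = 0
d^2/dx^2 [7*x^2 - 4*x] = 14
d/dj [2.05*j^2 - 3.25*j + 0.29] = 4.1*j - 3.25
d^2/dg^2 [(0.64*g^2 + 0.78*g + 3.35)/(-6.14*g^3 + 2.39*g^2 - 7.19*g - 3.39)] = (-48.255488*g^6 - 176.434128*g^5 - 1277.323848*g^4 + 1011.019548*g^3 - 838.447278*g^2 + 725.856042*g - 377.334232)/(231.475544*g^9 - 270.306132*g^8 + 918.397254*g^7 - 263.309231*g^6 + 776.970795*g^5 + 585.372864*g^4 + 233.854847*g^3 + 443.35098*g^2 + 247.884597*g + 38.958219)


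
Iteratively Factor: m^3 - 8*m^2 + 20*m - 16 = (m - 4)*(m^2 - 4*m + 4) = (m - 4)*(m - 2)*(m - 2)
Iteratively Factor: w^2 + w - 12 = (w + 4)*(w - 3)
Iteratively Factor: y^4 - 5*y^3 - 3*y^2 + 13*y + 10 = (y - 2)*(y^3 - 3*y^2 - 9*y - 5) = (y - 2)*(y + 1)*(y^2 - 4*y - 5) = (y - 5)*(y - 2)*(y + 1)*(y + 1)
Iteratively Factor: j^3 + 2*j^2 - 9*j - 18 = (j + 2)*(j^2 - 9) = (j - 3)*(j + 2)*(j + 3)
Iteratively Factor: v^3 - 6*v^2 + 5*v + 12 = (v + 1)*(v^2 - 7*v + 12) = (v - 3)*(v + 1)*(v - 4)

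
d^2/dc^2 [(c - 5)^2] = 2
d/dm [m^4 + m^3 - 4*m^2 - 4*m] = 4*m^3 + 3*m^2 - 8*m - 4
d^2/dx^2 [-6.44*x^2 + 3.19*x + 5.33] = -12.8800000000000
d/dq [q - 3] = 1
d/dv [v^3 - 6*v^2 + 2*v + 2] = 3*v^2 - 12*v + 2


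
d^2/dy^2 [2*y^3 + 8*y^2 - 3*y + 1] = 12*y + 16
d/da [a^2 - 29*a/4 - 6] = 2*a - 29/4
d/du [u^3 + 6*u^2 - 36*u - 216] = 3*u^2 + 12*u - 36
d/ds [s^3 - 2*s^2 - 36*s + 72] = 3*s^2 - 4*s - 36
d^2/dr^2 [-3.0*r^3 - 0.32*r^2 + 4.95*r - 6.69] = -18.0*r - 0.64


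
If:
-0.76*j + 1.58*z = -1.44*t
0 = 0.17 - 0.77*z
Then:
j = 1.89473684210526*t + 0.458988380041012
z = 0.22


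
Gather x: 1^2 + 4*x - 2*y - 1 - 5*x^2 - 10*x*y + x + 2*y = -5*x^2 + x*(5 - 10*y)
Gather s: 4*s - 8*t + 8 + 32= 4*s - 8*t + 40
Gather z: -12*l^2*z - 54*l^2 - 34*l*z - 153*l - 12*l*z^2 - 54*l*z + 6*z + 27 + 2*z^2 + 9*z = -54*l^2 - 153*l + z^2*(2 - 12*l) + z*(-12*l^2 - 88*l + 15) + 27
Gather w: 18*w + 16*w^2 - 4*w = 16*w^2 + 14*w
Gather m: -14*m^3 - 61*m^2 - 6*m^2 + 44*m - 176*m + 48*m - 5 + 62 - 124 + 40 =-14*m^3 - 67*m^2 - 84*m - 27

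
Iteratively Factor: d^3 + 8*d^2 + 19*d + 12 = (d + 1)*(d^2 + 7*d + 12) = (d + 1)*(d + 3)*(d + 4)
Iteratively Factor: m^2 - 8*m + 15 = (m - 3)*(m - 5)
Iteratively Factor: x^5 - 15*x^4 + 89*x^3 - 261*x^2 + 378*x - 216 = (x - 3)*(x^4 - 12*x^3 + 53*x^2 - 102*x + 72) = (x - 3)^2*(x^3 - 9*x^2 + 26*x - 24) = (x - 3)^3*(x^2 - 6*x + 8) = (x - 4)*(x - 3)^3*(x - 2)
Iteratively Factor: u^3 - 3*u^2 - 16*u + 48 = (u - 4)*(u^2 + u - 12) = (u - 4)*(u + 4)*(u - 3)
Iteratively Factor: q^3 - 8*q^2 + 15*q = (q - 3)*(q^2 - 5*q) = q*(q - 3)*(q - 5)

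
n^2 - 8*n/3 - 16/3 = (n - 4)*(n + 4/3)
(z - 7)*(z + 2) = z^2 - 5*z - 14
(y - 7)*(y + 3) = y^2 - 4*y - 21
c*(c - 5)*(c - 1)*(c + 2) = c^4 - 4*c^3 - 7*c^2 + 10*c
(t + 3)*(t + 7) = t^2 + 10*t + 21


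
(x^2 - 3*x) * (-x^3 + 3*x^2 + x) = -x^5 + 6*x^4 - 8*x^3 - 3*x^2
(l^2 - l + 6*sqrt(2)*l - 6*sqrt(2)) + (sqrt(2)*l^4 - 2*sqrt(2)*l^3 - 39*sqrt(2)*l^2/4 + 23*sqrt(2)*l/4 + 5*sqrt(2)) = sqrt(2)*l^4 - 2*sqrt(2)*l^3 - 39*sqrt(2)*l^2/4 + l^2 - l + 47*sqrt(2)*l/4 - sqrt(2)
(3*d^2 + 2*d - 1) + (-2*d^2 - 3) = d^2 + 2*d - 4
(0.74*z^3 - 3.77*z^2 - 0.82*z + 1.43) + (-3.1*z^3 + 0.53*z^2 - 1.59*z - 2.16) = -2.36*z^3 - 3.24*z^2 - 2.41*z - 0.73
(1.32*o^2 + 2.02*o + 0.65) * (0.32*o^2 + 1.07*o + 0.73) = 0.4224*o^4 + 2.0588*o^3 + 3.333*o^2 + 2.1701*o + 0.4745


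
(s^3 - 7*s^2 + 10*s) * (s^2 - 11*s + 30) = s^5 - 18*s^4 + 117*s^3 - 320*s^2 + 300*s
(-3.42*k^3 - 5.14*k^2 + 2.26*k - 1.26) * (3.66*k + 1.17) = -12.5172*k^4 - 22.8138*k^3 + 2.2578*k^2 - 1.9674*k - 1.4742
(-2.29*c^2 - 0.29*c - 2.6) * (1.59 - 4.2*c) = 9.618*c^3 - 2.4231*c^2 + 10.4589*c - 4.134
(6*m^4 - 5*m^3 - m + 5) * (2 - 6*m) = -36*m^5 + 42*m^4 - 10*m^3 + 6*m^2 - 32*m + 10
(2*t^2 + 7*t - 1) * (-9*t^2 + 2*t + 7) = -18*t^4 - 59*t^3 + 37*t^2 + 47*t - 7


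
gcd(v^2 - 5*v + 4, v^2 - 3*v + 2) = v - 1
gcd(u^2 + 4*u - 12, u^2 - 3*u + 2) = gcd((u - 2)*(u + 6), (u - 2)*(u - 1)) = u - 2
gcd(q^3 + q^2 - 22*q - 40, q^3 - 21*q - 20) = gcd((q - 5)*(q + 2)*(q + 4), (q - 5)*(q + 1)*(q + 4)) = q^2 - q - 20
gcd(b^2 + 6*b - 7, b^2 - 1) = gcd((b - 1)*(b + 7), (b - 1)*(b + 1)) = b - 1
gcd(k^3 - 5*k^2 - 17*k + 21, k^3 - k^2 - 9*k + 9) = k^2 + 2*k - 3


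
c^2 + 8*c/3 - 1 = (c - 1/3)*(c + 3)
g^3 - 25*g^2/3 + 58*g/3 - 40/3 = (g - 5)*(g - 2)*(g - 4/3)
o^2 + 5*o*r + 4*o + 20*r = (o + 4)*(o + 5*r)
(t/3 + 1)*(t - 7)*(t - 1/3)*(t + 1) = t^4/3 - 10*t^3/9 - 8*t^2 - 38*t/9 + 7/3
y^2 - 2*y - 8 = (y - 4)*(y + 2)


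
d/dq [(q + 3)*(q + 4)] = 2*q + 7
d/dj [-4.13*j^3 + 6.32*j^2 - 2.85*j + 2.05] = -12.39*j^2 + 12.64*j - 2.85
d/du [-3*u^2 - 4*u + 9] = -6*u - 4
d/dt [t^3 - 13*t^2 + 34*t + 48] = 3*t^2 - 26*t + 34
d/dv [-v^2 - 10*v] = -2*v - 10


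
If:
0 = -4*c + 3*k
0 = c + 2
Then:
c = -2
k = -8/3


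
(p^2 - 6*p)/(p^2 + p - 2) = p*(p - 6)/(p^2 + p - 2)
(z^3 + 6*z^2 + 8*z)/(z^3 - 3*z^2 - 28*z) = (z + 2)/(z - 7)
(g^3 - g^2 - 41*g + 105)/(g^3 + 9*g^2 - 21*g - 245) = (g - 3)/(g + 7)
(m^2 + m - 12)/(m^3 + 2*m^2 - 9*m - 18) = (m + 4)/(m^2 + 5*m + 6)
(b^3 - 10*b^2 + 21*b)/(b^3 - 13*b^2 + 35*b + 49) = b*(b - 3)/(b^2 - 6*b - 7)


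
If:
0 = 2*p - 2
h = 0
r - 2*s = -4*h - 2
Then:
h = 0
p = 1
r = 2*s - 2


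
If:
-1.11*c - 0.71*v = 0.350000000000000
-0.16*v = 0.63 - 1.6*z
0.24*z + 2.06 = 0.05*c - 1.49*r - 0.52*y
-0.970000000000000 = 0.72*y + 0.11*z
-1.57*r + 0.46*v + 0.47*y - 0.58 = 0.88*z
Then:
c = -0.43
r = -0.97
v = 0.17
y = -1.41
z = 0.41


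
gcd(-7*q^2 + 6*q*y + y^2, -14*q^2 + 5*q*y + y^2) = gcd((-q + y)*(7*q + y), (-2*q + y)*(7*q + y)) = 7*q + y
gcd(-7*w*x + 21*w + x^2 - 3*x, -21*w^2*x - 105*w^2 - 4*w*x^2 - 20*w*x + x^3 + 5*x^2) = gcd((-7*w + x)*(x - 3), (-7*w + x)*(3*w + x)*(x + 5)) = -7*w + x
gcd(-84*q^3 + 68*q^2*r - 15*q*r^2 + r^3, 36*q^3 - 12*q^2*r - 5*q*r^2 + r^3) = 12*q^2 - 8*q*r + r^2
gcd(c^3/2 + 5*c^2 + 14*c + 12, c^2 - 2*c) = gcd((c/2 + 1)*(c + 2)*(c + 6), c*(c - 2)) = 1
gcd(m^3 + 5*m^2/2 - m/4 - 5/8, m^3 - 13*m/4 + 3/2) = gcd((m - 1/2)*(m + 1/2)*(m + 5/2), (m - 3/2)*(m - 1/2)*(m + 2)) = m - 1/2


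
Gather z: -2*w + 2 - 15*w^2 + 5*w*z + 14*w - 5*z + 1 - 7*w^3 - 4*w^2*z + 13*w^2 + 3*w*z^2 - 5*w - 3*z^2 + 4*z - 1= -7*w^3 - 2*w^2 + 7*w + z^2*(3*w - 3) + z*(-4*w^2 + 5*w - 1) + 2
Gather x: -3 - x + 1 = -x - 2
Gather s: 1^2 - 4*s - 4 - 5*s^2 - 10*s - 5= -5*s^2 - 14*s - 8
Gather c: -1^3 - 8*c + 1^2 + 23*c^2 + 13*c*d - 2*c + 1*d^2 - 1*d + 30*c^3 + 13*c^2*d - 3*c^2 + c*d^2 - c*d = 30*c^3 + c^2*(13*d + 20) + c*(d^2 + 12*d - 10) + d^2 - d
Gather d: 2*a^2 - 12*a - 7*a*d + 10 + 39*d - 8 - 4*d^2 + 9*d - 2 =2*a^2 - 12*a - 4*d^2 + d*(48 - 7*a)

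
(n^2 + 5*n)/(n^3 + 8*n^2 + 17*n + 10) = n/(n^2 + 3*n + 2)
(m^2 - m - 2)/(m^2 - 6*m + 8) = (m + 1)/(m - 4)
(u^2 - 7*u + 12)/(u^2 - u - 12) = (u - 3)/(u + 3)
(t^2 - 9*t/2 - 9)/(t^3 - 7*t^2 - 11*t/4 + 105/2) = 2*(2*t + 3)/(4*t^2 - 4*t - 35)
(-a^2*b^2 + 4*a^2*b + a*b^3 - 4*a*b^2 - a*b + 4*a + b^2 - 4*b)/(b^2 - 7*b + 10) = (-a^2*b^2 + 4*a^2*b + a*b^3 - 4*a*b^2 - a*b + 4*a + b^2 - 4*b)/(b^2 - 7*b + 10)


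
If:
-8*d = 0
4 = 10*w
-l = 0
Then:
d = 0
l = 0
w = 2/5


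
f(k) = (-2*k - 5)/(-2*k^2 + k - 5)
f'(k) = (-2*k - 5)*(4*k - 1)/(-2*k^2 + k - 5)^2 - 2/(-2*k^2 + k - 5)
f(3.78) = 0.42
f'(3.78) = -0.13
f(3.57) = 0.45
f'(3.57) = -0.15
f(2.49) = 0.67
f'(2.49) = -0.27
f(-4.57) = -0.08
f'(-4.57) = 0.01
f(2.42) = 0.69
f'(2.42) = -0.28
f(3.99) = 0.40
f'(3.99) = -0.12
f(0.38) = 1.17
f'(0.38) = 0.28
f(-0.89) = 0.43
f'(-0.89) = 0.53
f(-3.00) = -0.04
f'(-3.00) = 0.06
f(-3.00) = -0.04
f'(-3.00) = 0.06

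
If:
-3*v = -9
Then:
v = 3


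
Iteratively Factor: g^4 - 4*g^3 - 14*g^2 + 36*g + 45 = (g - 3)*(g^3 - g^2 - 17*g - 15) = (g - 3)*(g + 1)*(g^2 - 2*g - 15) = (g - 5)*(g - 3)*(g + 1)*(g + 3)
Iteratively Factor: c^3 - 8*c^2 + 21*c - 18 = (c - 2)*(c^2 - 6*c + 9) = (c - 3)*(c - 2)*(c - 3)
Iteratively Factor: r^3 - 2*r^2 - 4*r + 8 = (r + 2)*(r^2 - 4*r + 4) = (r - 2)*(r + 2)*(r - 2)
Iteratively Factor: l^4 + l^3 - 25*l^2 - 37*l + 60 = (l + 4)*(l^3 - 3*l^2 - 13*l + 15) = (l - 1)*(l + 4)*(l^2 - 2*l - 15) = (l - 1)*(l + 3)*(l + 4)*(l - 5)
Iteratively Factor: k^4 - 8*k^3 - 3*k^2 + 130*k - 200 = (k + 4)*(k^3 - 12*k^2 + 45*k - 50) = (k - 5)*(k + 4)*(k^2 - 7*k + 10) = (k - 5)^2*(k + 4)*(k - 2)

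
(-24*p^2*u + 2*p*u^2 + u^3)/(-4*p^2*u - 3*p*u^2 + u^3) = (6*p + u)/(p + u)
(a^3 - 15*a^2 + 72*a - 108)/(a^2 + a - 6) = (a^3 - 15*a^2 + 72*a - 108)/(a^2 + a - 6)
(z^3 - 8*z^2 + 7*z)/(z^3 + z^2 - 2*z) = (z - 7)/(z + 2)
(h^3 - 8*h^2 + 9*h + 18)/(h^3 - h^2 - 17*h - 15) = (h^2 - 9*h + 18)/(h^2 - 2*h - 15)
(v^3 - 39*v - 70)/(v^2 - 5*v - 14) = v + 5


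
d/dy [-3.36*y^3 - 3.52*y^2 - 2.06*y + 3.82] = -10.08*y^2 - 7.04*y - 2.06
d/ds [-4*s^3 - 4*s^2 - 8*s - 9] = -12*s^2 - 8*s - 8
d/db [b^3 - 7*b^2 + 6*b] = 3*b^2 - 14*b + 6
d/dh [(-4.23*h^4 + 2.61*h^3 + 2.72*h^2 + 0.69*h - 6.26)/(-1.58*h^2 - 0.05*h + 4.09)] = (13.3668*h^5 - 3.4893*h^4 - 69.4638*h^3 + 32.9789*h^2 + 2.468*h + 2.5091)/(2.4964*h^4 + 0.158*h^3 - 12.9219*h^2 - 0.409*h + 16.7281)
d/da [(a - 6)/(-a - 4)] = -10/(a + 4)^2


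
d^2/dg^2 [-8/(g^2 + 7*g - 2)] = 16*(g^2 + 7*g - (2*g + 7)^2 - 2)/(g^2 + 7*g - 2)^3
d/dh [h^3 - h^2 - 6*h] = 3*h^2 - 2*h - 6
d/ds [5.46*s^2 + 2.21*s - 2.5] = 10.92*s + 2.21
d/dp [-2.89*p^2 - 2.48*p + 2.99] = -5.78*p - 2.48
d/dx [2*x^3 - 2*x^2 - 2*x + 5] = 6*x^2 - 4*x - 2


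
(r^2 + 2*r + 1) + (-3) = r^2 + 2*r - 2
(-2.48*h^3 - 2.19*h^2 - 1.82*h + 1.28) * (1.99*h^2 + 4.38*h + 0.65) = -4.9352*h^5 - 15.2205*h^4 - 14.826*h^3 - 6.8479*h^2 + 4.4234*h + 0.832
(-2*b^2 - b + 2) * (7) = -14*b^2 - 7*b + 14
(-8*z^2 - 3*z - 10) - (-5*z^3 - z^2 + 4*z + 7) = 5*z^3 - 7*z^2 - 7*z - 17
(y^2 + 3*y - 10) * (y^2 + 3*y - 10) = y^4 + 6*y^3 - 11*y^2 - 60*y + 100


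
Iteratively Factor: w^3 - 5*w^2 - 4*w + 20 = (w - 2)*(w^2 - 3*w - 10) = (w - 5)*(w - 2)*(w + 2)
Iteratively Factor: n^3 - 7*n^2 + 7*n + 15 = (n - 5)*(n^2 - 2*n - 3) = (n - 5)*(n + 1)*(n - 3)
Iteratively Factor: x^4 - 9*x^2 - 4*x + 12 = (x + 2)*(x^3 - 2*x^2 - 5*x + 6) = (x - 1)*(x + 2)*(x^2 - x - 6) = (x - 1)*(x + 2)^2*(x - 3)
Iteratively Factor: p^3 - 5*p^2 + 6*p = (p - 3)*(p^2 - 2*p) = p*(p - 3)*(p - 2)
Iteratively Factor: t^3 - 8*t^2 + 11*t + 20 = (t + 1)*(t^2 - 9*t + 20) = (t - 4)*(t + 1)*(t - 5)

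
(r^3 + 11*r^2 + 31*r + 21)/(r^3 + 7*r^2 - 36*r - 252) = (r^2 + 4*r + 3)/(r^2 - 36)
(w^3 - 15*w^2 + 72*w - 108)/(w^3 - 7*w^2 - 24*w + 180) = (w - 3)/(w + 5)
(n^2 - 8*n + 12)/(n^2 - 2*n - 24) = (n - 2)/(n + 4)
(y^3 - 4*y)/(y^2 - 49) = y*(y^2 - 4)/(y^2 - 49)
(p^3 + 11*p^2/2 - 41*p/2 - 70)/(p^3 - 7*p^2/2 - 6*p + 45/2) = (p^2 + 3*p - 28)/(p^2 - 6*p + 9)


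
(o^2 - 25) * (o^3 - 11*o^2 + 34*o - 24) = o^5 - 11*o^4 + 9*o^3 + 251*o^2 - 850*o + 600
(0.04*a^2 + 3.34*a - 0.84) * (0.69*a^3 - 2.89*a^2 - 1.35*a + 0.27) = 0.0276*a^5 + 2.189*a^4 - 10.2862*a^3 - 2.0706*a^2 + 2.0358*a - 0.2268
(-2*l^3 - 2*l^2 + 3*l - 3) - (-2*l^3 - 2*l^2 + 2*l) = l - 3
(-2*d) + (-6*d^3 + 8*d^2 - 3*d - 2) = -6*d^3 + 8*d^2 - 5*d - 2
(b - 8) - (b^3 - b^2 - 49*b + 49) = -b^3 + b^2 + 50*b - 57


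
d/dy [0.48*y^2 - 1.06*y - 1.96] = 0.96*y - 1.06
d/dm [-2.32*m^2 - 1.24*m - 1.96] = -4.64*m - 1.24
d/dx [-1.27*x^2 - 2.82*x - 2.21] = -2.54*x - 2.82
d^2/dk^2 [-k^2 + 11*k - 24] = -2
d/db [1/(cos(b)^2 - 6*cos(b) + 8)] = 2*(cos(b) - 3)*sin(b)/(cos(b)^2 - 6*cos(b) + 8)^2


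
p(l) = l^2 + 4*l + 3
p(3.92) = 34.05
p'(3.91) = 11.82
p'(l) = 2*l + 4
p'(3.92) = 11.84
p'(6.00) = 16.00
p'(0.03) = 4.06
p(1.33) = 10.09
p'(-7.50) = -11.00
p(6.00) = 63.00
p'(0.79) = 5.58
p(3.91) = 33.93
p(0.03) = 3.12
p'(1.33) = 6.66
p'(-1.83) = 0.34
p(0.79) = 6.78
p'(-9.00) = -14.00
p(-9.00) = 48.00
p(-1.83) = -0.97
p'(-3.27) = -2.54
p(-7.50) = 29.25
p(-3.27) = 0.61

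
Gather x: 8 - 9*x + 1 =9 - 9*x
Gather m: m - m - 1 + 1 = 0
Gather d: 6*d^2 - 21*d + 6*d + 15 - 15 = 6*d^2 - 15*d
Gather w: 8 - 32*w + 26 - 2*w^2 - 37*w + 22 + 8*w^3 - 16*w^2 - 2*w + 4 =8*w^3 - 18*w^2 - 71*w + 60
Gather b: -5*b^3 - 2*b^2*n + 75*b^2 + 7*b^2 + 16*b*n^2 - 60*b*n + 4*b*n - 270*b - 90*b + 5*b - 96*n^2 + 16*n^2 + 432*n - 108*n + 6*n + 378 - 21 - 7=-5*b^3 + b^2*(82 - 2*n) + b*(16*n^2 - 56*n - 355) - 80*n^2 + 330*n + 350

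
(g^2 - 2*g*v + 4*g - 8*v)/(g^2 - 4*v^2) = (g + 4)/(g + 2*v)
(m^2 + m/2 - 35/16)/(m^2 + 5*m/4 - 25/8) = (4*m + 7)/(2*(2*m + 5))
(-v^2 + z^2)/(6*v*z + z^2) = (-v^2 + z^2)/(z*(6*v + z))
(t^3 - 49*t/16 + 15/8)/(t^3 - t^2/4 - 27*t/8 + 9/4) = (4*t - 5)/(2*(2*t - 3))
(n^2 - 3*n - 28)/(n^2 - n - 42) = (n + 4)/(n + 6)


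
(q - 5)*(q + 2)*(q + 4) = q^3 + q^2 - 22*q - 40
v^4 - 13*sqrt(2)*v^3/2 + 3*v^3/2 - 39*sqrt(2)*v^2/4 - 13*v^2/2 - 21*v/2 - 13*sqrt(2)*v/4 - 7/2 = (v + 1/2)*(v + 1)*(v - 7*sqrt(2))*(v + sqrt(2)/2)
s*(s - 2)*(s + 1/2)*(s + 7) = s^4 + 11*s^3/2 - 23*s^2/2 - 7*s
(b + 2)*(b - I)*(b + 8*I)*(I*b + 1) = I*b^4 - 6*b^3 + 2*I*b^3 - 12*b^2 + 15*I*b^2 + 8*b + 30*I*b + 16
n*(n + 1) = n^2 + n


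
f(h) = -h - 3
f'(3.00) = -1.00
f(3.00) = -6.00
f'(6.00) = -1.00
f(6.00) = -9.00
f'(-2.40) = -1.00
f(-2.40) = -0.60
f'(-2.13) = -1.00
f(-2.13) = -0.87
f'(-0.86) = -1.00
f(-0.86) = -2.14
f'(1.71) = -1.00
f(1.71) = -4.71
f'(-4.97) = -1.00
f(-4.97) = 1.97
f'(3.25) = -1.00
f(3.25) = -6.25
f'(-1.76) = -1.00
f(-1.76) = -1.24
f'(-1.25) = -1.00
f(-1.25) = -1.75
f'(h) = -1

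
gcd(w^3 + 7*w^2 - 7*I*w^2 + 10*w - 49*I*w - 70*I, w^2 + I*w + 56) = w - 7*I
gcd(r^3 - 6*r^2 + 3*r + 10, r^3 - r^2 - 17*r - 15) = r^2 - 4*r - 5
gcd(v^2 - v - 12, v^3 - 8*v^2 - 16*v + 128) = v - 4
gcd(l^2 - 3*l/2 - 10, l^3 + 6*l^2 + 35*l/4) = l + 5/2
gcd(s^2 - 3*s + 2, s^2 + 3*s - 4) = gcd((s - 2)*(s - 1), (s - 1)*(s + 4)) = s - 1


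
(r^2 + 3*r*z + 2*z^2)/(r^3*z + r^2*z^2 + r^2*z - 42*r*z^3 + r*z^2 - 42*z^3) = (r^2 + 3*r*z + 2*z^2)/(z*(r^3 + r^2*z + r^2 - 42*r*z^2 + r*z - 42*z^2))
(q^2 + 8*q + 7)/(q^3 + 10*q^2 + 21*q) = (q + 1)/(q*(q + 3))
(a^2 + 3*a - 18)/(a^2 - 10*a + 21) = (a + 6)/(a - 7)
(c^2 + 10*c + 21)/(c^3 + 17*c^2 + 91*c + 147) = 1/(c + 7)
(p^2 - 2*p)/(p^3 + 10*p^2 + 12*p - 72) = p/(p^2 + 12*p + 36)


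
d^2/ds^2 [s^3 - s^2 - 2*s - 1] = 6*s - 2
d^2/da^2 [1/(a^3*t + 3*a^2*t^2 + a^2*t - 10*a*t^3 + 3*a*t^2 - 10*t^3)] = 2*(-(3*a + 3*t + 1)*(a^3 + 3*a^2*t + a^2 - 10*a*t^2 + 3*a*t - 10*t^2) + (3*a^2 + 6*a*t + 2*a - 10*t^2 + 3*t)^2)/(t*(a^3 + 3*a^2*t + a^2 - 10*a*t^2 + 3*a*t - 10*t^2)^3)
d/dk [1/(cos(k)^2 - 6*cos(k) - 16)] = 2*(cos(k) - 3)*sin(k)/(sin(k)^2 + 6*cos(k) + 15)^2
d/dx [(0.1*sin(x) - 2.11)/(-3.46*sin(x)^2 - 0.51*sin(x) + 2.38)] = (0.346*sin(x)^2 - 14.6012*sin(x) - 0.8381)*cos(x)/(11.9716*sin(x)^4 + 3.5292*sin(x)^3 - 16.2095*sin(x)^2 - 2.4276*sin(x) + 5.6644)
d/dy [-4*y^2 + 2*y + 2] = 2 - 8*y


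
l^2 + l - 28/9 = (l - 4/3)*(l + 7/3)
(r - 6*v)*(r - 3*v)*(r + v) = r^3 - 8*r^2*v + 9*r*v^2 + 18*v^3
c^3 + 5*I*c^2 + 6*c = c*(c - I)*(c + 6*I)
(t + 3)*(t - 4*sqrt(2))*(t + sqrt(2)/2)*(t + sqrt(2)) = t^4 - 5*sqrt(2)*t^3/2 + 3*t^3 - 11*t^2 - 15*sqrt(2)*t^2/2 - 33*t - 4*sqrt(2)*t - 12*sqrt(2)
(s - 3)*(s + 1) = s^2 - 2*s - 3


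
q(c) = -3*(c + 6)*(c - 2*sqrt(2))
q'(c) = -6*c - 18 + 6*sqrt(2)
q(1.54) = 29.14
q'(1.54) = -18.75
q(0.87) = 40.36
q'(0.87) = -14.73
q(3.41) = -16.42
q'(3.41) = -29.97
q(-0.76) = 56.41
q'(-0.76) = -4.95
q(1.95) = 20.95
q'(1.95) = -21.21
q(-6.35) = -9.64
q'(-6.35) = 28.59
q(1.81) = 23.86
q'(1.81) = -20.37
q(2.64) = 4.88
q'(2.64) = -25.35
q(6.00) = -114.18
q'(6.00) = -45.51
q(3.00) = -4.63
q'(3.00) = -27.51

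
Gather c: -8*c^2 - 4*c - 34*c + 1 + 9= -8*c^2 - 38*c + 10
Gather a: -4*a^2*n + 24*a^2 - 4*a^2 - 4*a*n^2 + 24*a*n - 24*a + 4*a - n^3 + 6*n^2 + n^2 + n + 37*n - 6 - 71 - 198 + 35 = a^2*(20 - 4*n) + a*(-4*n^2 + 24*n - 20) - n^3 + 7*n^2 + 38*n - 240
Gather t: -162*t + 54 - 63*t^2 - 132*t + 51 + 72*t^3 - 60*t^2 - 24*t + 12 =72*t^3 - 123*t^2 - 318*t + 117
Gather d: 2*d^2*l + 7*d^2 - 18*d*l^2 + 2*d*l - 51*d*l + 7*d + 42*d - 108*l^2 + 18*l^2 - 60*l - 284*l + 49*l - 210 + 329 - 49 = d^2*(2*l + 7) + d*(-18*l^2 - 49*l + 49) - 90*l^2 - 295*l + 70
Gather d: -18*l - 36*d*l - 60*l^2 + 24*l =-36*d*l - 60*l^2 + 6*l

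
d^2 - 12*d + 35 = (d - 7)*(d - 5)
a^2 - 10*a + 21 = (a - 7)*(a - 3)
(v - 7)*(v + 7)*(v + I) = v^3 + I*v^2 - 49*v - 49*I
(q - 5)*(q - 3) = q^2 - 8*q + 15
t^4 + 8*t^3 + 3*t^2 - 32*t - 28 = (t - 2)*(t + 1)*(t + 2)*(t + 7)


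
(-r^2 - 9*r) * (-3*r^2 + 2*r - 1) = 3*r^4 + 25*r^3 - 17*r^2 + 9*r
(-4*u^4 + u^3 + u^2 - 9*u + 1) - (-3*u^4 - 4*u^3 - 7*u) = -u^4 + 5*u^3 + u^2 - 2*u + 1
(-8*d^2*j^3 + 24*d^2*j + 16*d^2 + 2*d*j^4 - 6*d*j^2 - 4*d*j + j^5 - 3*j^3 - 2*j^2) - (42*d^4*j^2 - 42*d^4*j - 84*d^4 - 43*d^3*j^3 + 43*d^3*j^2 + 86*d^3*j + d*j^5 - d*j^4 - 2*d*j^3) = -42*d^4*j^2 + 42*d^4*j + 84*d^4 + 43*d^3*j^3 - 43*d^3*j^2 - 86*d^3*j - 8*d^2*j^3 + 24*d^2*j + 16*d^2 - d*j^5 + 3*d*j^4 + 2*d*j^3 - 6*d*j^2 - 4*d*j + j^5 - 3*j^3 - 2*j^2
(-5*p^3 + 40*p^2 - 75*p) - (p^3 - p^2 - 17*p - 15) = -6*p^3 + 41*p^2 - 58*p + 15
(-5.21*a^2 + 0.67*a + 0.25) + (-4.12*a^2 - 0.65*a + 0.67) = -9.33*a^2 + 0.02*a + 0.92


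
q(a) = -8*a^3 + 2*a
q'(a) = 2 - 24*a^2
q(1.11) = -8.72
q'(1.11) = -27.57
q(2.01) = -60.94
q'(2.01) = -94.96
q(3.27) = -273.19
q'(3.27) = -254.63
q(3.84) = -445.30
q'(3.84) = -351.89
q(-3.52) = 341.87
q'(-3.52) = -295.37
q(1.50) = -24.00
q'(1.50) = -52.00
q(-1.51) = 24.52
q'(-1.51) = -52.72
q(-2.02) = 61.90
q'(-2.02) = -95.93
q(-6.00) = 1716.00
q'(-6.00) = -862.00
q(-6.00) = 1716.00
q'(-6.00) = -862.00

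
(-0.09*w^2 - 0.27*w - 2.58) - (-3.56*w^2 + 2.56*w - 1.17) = 3.47*w^2 - 2.83*w - 1.41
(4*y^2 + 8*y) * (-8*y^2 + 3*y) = -32*y^4 - 52*y^3 + 24*y^2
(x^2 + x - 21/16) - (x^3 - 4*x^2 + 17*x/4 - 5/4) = -x^3 + 5*x^2 - 13*x/4 - 1/16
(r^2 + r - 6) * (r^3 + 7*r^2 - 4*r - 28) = r^5 + 8*r^4 - 3*r^3 - 74*r^2 - 4*r + 168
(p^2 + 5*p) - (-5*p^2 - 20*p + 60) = 6*p^2 + 25*p - 60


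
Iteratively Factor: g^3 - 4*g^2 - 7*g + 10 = (g - 5)*(g^2 + g - 2) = (g - 5)*(g + 2)*(g - 1)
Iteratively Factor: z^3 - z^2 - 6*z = (z - 3)*(z^2 + 2*z) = z*(z - 3)*(z + 2)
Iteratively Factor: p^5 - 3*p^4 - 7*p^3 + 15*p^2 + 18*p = (p + 2)*(p^4 - 5*p^3 + 3*p^2 + 9*p) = (p + 1)*(p + 2)*(p^3 - 6*p^2 + 9*p) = (p - 3)*(p + 1)*(p + 2)*(p^2 - 3*p) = p*(p - 3)*(p + 1)*(p + 2)*(p - 3)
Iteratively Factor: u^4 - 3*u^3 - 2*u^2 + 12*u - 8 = (u + 2)*(u^3 - 5*u^2 + 8*u - 4) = (u - 2)*(u + 2)*(u^2 - 3*u + 2) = (u - 2)*(u - 1)*(u + 2)*(u - 2)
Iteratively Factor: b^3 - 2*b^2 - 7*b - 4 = (b - 4)*(b^2 + 2*b + 1) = (b - 4)*(b + 1)*(b + 1)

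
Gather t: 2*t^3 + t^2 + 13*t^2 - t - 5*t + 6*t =2*t^3 + 14*t^2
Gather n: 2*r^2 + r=2*r^2 + r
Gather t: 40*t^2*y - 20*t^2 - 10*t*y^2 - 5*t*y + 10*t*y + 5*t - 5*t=t^2*(40*y - 20) + t*(-10*y^2 + 5*y)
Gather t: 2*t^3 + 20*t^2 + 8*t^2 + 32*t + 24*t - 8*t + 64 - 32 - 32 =2*t^3 + 28*t^2 + 48*t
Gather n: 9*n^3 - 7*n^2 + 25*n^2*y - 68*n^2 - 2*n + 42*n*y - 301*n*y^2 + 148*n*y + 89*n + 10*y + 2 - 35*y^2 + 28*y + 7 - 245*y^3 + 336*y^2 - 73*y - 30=9*n^3 + n^2*(25*y - 75) + n*(-301*y^2 + 190*y + 87) - 245*y^3 + 301*y^2 - 35*y - 21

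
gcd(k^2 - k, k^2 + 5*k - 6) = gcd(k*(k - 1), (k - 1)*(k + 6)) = k - 1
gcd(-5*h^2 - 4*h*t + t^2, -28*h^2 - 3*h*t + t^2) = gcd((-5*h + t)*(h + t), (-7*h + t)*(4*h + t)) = 1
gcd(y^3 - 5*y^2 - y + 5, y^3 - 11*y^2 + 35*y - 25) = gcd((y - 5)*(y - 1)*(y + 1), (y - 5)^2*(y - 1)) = y^2 - 6*y + 5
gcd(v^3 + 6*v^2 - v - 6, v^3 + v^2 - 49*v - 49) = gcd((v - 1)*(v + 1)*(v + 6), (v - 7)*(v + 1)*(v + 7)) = v + 1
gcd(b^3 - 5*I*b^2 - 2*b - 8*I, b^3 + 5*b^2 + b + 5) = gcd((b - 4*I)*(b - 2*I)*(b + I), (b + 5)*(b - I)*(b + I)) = b + I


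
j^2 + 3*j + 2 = (j + 1)*(j + 2)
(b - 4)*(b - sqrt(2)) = b^2 - 4*b - sqrt(2)*b + 4*sqrt(2)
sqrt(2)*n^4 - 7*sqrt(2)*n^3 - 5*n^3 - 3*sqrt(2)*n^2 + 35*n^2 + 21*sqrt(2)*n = n*(n - 7)*(n - 3*sqrt(2))*(sqrt(2)*n + 1)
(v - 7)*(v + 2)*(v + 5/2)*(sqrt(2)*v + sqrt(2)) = sqrt(2)*v^4 - 3*sqrt(2)*v^3/2 - 29*sqrt(2)*v^2 - 123*sqrt(2)*v/2 - 35*sqrt(2)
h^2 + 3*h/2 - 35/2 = (h - 7/2)*(h + 5)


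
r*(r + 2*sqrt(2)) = r^2 + 2*sqrt(2)*r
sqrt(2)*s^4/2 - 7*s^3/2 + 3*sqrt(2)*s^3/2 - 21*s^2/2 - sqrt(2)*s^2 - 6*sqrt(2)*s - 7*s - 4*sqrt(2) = (s + 1)*(s - 4*sqrt(2))*(s + sqrt(2)/2)*(sqrt(2)*s/2 + sqrt(2))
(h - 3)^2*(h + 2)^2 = h^4 - 2*h^3 - 11*h^2 + 12*h + 36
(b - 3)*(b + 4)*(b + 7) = b^3 + 8*b^2 - 5*b - 84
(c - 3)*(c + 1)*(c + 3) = c^3 + c^2 - 9*c - 9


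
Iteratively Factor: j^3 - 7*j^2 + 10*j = (j - 2)*(j^2 - 5*j) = (j - 5)*(j - 2)*(j)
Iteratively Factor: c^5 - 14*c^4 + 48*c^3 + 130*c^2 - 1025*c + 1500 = (c - 3)*(c^4 - 11*c^3 + 15*c^2 + 175*c - 500) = (c - 5)*(c - 3)*(c^3 - 6*c^2 - 15*c + 100) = (c - 5)^2*(c - 3)*(c^2 - c - 20) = (c - 5)^3*(c - 3)*(c + 4)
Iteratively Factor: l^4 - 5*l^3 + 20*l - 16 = (l - 1)*(l^3 - 4*l^2 - 4*l + 16) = (l - 1)*(l + 2)*(l^2 - 6*l + 8) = (l - 4)*(l - 1)*(l + 2)*(l - 2)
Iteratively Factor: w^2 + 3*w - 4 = (w - 1)*(w + 4)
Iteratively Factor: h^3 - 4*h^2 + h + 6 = (h + 1)*(h^2 - 5*h + 6) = (h - 3)*(h + 1)*(h - 2)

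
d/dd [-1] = 0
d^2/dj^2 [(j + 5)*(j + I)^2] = 6*j + 10 + 4*I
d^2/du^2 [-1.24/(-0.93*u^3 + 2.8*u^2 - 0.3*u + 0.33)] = ((6.944 - 6.9192*u)*(0.93*u^3 - 2.8*u^2 + 0.3*u - 0.33) + 1.24*(2.79*u^2 - 5.6*u + 0.3)*(5.58*u^2 - 11.2*u + 0.6))/(0.93*u^3 - 2.8*u^2 + 0.3*u - 0.33)^3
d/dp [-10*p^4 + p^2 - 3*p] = -40*p^3 + 2*p - 3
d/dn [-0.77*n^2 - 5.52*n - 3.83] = -1.54*n - 5.52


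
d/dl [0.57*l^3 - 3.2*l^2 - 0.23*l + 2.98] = 1.71*l^2 - 6.4*l - 0.23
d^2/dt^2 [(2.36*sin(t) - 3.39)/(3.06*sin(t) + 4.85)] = (66.767364*sin(t)^2 - 105.82409*sin(t) - 133.534728)/(28.652616*sin(t)^3 + 136.24038*sin(t)^2 + 215.93655*sin(t) + 114.084125)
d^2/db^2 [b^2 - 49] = 2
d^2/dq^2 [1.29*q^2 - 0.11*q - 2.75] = 2.58000000000000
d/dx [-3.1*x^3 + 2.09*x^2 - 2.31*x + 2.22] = -9.3*x^2 + 4.18*x - 2.31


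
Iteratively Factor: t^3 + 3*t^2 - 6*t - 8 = (t + 4)*(t^2 - t - 2) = (t - 2)*(t + 4)*(t + 1)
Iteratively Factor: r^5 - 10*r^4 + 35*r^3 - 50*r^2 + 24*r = (r - 2)*(r^4 - 8*r^3 + 19*r^2 - 12*r) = (r - 4)*(r - 2)*(r^3 - 4*r^2 + 3*r) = (r - 4)*(r - 3)*(r - 2)*(r^2 - r) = (r - 4)*(r - 3)*(r - 2)*(r - 1)*(r)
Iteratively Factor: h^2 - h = (h - 1)*(h)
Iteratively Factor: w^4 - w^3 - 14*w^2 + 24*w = (w - 2)*(w^3 + w^2 - 12*w) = w*(w - 2)*(w^2 + w - 12) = w*(w - 2)*(w + 4)*(w - 3)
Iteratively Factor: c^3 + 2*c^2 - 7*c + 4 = (c - 1)*(c^2 + 3*c - 4) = (c - 1)*(c + 4)*(c - 1)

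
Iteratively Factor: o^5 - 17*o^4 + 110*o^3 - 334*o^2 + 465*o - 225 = (o - 5)*(o^4 - 12*o^3 + 50*o^2 - 84*o + 45) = (o - 5)*(o - 3)*(o^3 - 9*o^2 + 23*o - 15) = (o - 5)*(o - 3)*(o - 1)*(o^2 - 8*o + 15) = (o - 5)^2*(o - 3)*(o - 1)*(o - 3)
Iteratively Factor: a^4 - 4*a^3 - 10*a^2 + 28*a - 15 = (a + 3)*(a^3 - 7*a^2 + 11*a - 5) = (a - 5)*(a + 3)*(a^2 - 2*a + 1) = (a - 5)*(a - 1)*(a + 3)*(a - 1)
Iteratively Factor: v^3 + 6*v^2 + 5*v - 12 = (v + 4)*(v^2 + 2*v - 3) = (v - 1)*(v + 4)*(v + 3)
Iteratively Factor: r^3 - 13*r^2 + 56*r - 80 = (r - 4)*(r^2 - 9*r + 20) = (r - 5)*(r - 4)*(r - 4)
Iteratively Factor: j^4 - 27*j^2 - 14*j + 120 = (j - 2)*(j^3 + 2*j^2 - 23*j - 60) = (j - 2)*(j + 3)*(j^2 - j - 20) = (j - 2)*(j + 3)*(j + 4)*(j - 5)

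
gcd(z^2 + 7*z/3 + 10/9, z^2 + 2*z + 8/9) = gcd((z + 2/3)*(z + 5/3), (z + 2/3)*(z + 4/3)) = z + 2/3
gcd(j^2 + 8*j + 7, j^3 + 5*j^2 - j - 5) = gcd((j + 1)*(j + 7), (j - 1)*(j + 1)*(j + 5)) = j + 1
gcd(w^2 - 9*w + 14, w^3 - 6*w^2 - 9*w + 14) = w - 7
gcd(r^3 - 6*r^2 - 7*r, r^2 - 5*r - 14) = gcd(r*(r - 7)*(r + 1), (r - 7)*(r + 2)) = r - 7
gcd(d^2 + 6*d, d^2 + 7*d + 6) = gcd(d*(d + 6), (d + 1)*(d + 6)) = d + 6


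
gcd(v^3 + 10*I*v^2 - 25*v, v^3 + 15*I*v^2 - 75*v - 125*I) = v^2 + 10*I*v - 25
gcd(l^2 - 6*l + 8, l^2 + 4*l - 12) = l - 2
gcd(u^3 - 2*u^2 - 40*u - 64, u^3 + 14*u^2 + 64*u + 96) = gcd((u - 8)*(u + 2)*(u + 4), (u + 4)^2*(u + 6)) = u + 4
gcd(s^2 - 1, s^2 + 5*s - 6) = s - 1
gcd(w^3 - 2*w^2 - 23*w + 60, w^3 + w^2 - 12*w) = w - 3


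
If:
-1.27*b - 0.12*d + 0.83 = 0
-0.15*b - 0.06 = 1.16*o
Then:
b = -7.73333333333333*o - 0.4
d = 81.8444444444444*o + 11.15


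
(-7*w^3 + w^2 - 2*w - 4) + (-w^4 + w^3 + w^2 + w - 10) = -w^4 - 6*w^3 + 2*w^2 - w - 14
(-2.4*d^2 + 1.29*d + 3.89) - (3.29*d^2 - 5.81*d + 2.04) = -5.69*d^2 + 7.1*d + 1.85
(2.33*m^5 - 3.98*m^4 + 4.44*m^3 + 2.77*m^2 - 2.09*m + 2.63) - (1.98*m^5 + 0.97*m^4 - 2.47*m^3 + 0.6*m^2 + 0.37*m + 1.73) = 0.35*m^5 - 4.95*m^4 + 6.91*m^3 + 2.17*m^2 - 2.46*m + 0.9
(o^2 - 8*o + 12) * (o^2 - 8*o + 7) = o^4 - 16*o^3 + 83*o^2 - 152*o + 84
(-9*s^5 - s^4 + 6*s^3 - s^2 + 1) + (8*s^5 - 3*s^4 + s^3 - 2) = -s^5 - 4*s^4 + 7*s^3 - s^2 - 1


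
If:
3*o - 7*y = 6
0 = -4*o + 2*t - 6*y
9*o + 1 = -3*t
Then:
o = 47/132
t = -185/132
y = -31/44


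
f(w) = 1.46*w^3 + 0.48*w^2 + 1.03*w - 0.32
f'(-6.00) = 152.95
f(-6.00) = -304.58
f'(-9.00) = 347.17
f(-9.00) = -1035.05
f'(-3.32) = 46.12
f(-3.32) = -51.88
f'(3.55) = 59.64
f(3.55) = 74.70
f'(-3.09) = 39.88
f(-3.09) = -41.99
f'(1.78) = 16.62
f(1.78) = 11.27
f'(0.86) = 5.10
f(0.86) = 1.85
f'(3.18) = 48.38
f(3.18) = 54.76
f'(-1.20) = 6.19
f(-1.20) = -3.39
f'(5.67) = 147.29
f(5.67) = 287.09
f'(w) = 4.38*w^2 + 0.96*w + 1.03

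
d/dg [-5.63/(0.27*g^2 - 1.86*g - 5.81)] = (3.0402*g - 10.4718)/(-0.27*g^2 + 1.86*g + 5.81)^2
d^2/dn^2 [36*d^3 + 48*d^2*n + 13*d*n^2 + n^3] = 26*d + 6*n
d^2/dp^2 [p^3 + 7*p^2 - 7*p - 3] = 6*p + 14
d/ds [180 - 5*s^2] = -10*s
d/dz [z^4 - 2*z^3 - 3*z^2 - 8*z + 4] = 4*z^3 - 6*z^2 - 6*z - 8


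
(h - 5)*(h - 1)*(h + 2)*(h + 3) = h^4 - h^3 - 19*h^2 - 11*h + 30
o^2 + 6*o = o*(o + 6)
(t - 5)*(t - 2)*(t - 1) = t^3 - 8*t^2 + 17*t - 10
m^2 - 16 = (m - 4)*(m + 4)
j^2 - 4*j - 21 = (j - 7)*(j + 3)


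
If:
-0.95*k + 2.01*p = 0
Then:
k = 2.11578947368421*p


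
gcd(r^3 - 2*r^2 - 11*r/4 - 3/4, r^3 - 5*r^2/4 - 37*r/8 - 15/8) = r^2 - 5*r/2 - 3/2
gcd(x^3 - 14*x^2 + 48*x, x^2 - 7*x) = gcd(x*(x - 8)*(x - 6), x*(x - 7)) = x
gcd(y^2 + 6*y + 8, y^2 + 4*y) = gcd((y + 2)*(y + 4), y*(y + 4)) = y + 4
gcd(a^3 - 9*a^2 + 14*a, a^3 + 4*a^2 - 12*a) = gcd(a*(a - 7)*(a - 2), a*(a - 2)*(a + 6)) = a^2 - 2*a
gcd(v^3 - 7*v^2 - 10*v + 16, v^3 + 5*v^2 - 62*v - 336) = v - 8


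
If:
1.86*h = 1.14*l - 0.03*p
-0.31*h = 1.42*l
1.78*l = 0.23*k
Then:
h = -0.0142256060909637*p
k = 0.0240345665676479*p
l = 0.0031055900621118*p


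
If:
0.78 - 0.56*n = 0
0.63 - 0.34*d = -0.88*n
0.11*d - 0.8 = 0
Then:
No Solution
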